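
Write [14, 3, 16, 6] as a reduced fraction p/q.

4255/297

Using pₖ = aₖpₖ₋₁ + pₖ₋₂ and qₖ = aₖqₖ₋₁ + qₖ₋₂:
  k=0: a=14, p=14, q=1
  k=1: a=3, p=43, q=3
  k=2: a=16, p=702, q=49
  k=3: a=6, p=4255, q=297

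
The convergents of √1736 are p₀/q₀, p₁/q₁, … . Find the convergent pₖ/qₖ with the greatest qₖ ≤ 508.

20791/499

√1736 = [41; 1, 1, 1, 82, …] (period length 4).
Convergents:
  p_0/q_0 = 41/1
  p_1/q_1 = 42/1
  p_2/q_2 = 83/2
  p_3/q_3 = 125/3
  p_4/q_4 = 10333/248
  p_5/q_5 = 10458/251
  p_6/q_6 = 20791/499
  p_7/q_7 = 31249/750
q_6 = 499 ≤ 508 < 750 = q_7, so the answer is 20791/499.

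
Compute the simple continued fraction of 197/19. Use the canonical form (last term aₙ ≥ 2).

197 = 10×19 + 7
19 = 2×7 + 5
7 = 1×5 + 2
5 = 2×2 + 1
2 = 2×1 + 0  (stop)
So 197/19 = [10; 2, 1, 2, 2].

[10; 2, 1, 2, 2]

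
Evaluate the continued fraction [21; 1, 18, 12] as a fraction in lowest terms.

Fold from the inside: start with 12/1.
  18 + 1/12 = 217/12
  1 + 12/217 = 229/217
  21 + 217/229 = 5026/229

5026/229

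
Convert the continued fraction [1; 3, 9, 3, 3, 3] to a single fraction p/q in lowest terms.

1261/954

Fold from the inside: start with 3/1.
  3 + 1/3 = 10/3
  3 + 3/10 = 33/10
  9 + 10/33 = 307/33
  3 + 33/307 = 954/307
  1 + 307/954 = 1261/954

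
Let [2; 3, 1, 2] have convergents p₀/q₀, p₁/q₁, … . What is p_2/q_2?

9/4

Using pₖ = aₖpₖ₋₁ + pₖ₋₂, qₖ = aₖqₖ₋₁ + qₖ₋₂ (with p₋₁=1, p₋₂=0, q₋₁=0, q₋₂=1):
  k=0: a=2, p=2, q=1
  k=1: a=3, p=7, q=3
  k=2: a=1, p=9, q=4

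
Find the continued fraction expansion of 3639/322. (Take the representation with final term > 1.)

[11; 3, 3, 7, 1, 3]

3639 = 11·322 + 97
322 = 3·97 + 31
97 = 3·31 + 4
31 = 7·4 + 3
4 = 1·3 + 1
3 = 3·1 + 0  (stop)
So 3639/322 = [11; 3, 3, 7, 1, 3].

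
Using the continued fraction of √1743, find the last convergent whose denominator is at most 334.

13819/331

√1743 = [41; 1, 2, 1, 82, …] (period length 4).
Convergents:
  p_0/q_0 = 41/1
  p_1/q_1 = 42/1
  p_2/q_2 = 125/3
  p_3/q_3 = 167/4
  p_4/q_4 = 13819/331
  p_5/q_5 = 13986/335
q_4 = 331 ≤ 334 < 335 = q_5, so the answer is 13819/331.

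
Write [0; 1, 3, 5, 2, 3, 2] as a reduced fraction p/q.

Fold from the inside: start with 2/1.
  3 + 1/2 = 7/2
  2 + 2/7 = 16/7
  5 + 7/16 = 87/16
  3 + 16/87 = 277/87
  1 + 87/277 = 364/277
  0 + 277/364 = 277/364

277/364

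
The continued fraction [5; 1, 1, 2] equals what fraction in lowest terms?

Fold from the inside: start with 2/1.
  1 + 1/2 = 3/2
  1 + 2/3 = 5/3
  5 + 3/5 = 28/5

28/5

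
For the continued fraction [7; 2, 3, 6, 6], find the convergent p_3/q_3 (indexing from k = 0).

Using pₖ = aₖpₖ₋₁ + pₖ₋₂, qₖ = aₖqₖ₋₁ + qₖ₋₂ (with p₋₁=1, p₋₂=0, q₋₁=0, q₋₂=1):
  k=0: a=7, p=7, q=1
  k=1: a=2, p=15, q=2
  k=2: a=3, p=52, q=7
  k=3: a=6, p=327, q=44

327/44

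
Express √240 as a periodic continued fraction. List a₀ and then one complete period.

[15; 2, 30]

a₀ = ⌊√240⌋ = 15.
With m₀=0, d₀=1 and mₖ₊₁ = dₖaₖ − mₖ, dₖ₊₁ = (n − mₖ₊₁²)/dₖ, aₖ₊₁ = ⌊(a₀+mₖ₊₁)/dₖ₊₁⌋:
  k=1: m=15, d=15, a=2
  k=2: m=15, d=1, a=30
d=1 and a=2a₀=30 at k=2, so the next step gives (m, d) = (15, 15) again — its k=1 value — and the period has length 2.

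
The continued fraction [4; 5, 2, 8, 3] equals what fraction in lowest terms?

1213/290

Fold from the inside: start with 3/1.
  8 + 1/3 = 25/3
  2 + 3/25 = 53/25
  5 + 25/53 = 290/53
  4 + 53/290 = 1213/290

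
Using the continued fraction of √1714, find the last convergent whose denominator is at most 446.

17057/412

√1714 = [41; 2, 2, 82, …] (period length 3).
Convergents:
  p_0/q_0 = 41/1
  p_1/q_1 = 83/2
  p_2/q_2 = 207/5
  p_3/q_3 = 17057/412
  p_4/q_4 = 34321/829
q_3 = 412 ≤ 446 < 829 = q_4, so the answer is 17057/412.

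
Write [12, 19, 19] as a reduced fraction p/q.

4363/362

Fold from the inside: start with 19/1.
  19 + 1/19 = 362/19
  12 + 19/362 = 4363/362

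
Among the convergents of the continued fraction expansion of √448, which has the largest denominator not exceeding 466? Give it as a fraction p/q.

√448 = [21; 6, 42, …] (period length 2).
Convergents:
  p_0/q_0 = 21/1
  p_1/q_1 = 127/6
  p_2/q_2 = 5355/253
  p_3/q_3 = 32257/1524
q_2 = 253 ≤ 466 < 1524 = q_3, so the answer is 5355/253.

5355/253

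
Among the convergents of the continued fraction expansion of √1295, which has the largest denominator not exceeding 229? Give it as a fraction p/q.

√1295 = [35; 1, 70, …] (period length 2).
Convergents:
  p_0/q_0 = 35/1
  p_1/q_1 = 36/1
  p_2/q_2 = 2555/71
  p_3/q_3 = 2591/72
  p_4/q_4 = 183925/5111
q_3 = 72 ≤ 229 < 5111 = q_4, so the answer is 2591/72.

2591/72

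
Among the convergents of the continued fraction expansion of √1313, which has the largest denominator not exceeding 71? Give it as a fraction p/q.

616/17

√1313 = [36; 4, 4, 72, …] (period length 3).
Convergents:
  p_0/q_0 = 36/1
  p_1/q_1 = 145/4
  p_2/q_2 = 616/17
  p_3/q_3 = 44497/1228
q_2 = 17 ≤ 71 < 1228 = q_3, so the answer is 616/17.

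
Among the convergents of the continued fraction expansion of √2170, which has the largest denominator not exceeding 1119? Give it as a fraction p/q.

√2170 = [46; 1, 1, 2, 1, 1, 92, …] (period length 6).
Convergents:
  p_0/q_0 = 46/1
  p_1/q_1 = 47/1
  p_2/q_2 = 93/2
  p_3/q_3 = 233/5
  p_4/q_4 = 326/7
  p_5/q_5 = 559/12
  p_6/q_6 = 51754/1111
  p_7/q_7 = 52313/1123
q_6 = 1111 ≤ 1119 < 1123 = q_7, so the answer is 51754/1111.

51754/1111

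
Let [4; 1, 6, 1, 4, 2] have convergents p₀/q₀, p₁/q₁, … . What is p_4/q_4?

Using pₖ = aₖpₖ₋₁ + pₖ₋₂, qₖ = aₖqₖ₋₁ + qₖ₋₂ (with p₋₁=1, p₋₂=0, q₋₁=0, q₋₂=1):
  k=0: a=4, p=4, q=1
  k=1: a=1, p=5, q=1
  k=2: a=6, p=34, q=7
  k=3: a=1, p=39, q=8
  k=4: a=4, p=190, q=39

190/39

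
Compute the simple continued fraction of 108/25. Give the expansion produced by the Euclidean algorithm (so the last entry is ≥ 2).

[4; 3, 8]

108 = 4*25 + 8
25 = 3*8 + 1
8 = 8*1 + 0  (stop)
So 108/25 = [4; 3, 8].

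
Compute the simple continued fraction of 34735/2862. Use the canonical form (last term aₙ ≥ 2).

34735 = 12·2862 + 391
2862 = 7·391 + 125
391 = 3·125 + 16
125 = 7·16 + 13
16 = 1·13 + 3
13 = 4·3 + 1
3 = 3·1 + 0  (stop)
So 34735/2862 = [12; 7, 3, 7, 1, 4, 3].

[12; 7, 3, 7, 1, 4, 3]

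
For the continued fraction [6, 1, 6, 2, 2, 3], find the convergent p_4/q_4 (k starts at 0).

254/37

Using pₖ = aₖpₖ₋₁ + pₖ₋₂, qₖ = aₖqₖ₋₁ + qₖ₋₂ (with p₋₁=1, p₋₂=0, q₋₁=0, q₋₂=1):
  k=0: a=6, p=6, q=1
  k=1: a=1, p=7, q=1
  k=2: a=6, p=48, q=7
  k=3: a=2, p=103, q=15
  k=4: a=2, p=254, q=37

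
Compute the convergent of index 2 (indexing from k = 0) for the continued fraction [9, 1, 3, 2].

39/4

Using pₖ = aₖpₖ₋₁ + pₖ₋₂, qₖ = aₖqₖ₋₁ + qₖ₋₂ (with p₋₁=1, p₋₂=0, q₋₁=0, q₋₂=1):
  k=0: a=9, p=9, q=1
  k=1: a=1, p=10, q=1
  k=2: a=3, p=39, q=4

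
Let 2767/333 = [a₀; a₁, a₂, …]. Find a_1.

2767 = 8·333 + 103   →  a_0 = 8
333 = 3·103 + 24   →  a_1 = 3

3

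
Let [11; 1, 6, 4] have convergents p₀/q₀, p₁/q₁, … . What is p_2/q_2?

Using pₖ = aₖpₖ₋₁ + pₖ₋₂, qₖ = aₖqₖ₋₁ + qₖ₋₂ (with p₋₁=1, p₋₂=0, q₋₁=0, q₋₂=1):
  k=0: a=11, p=11, q=1
  k=1: a=1, p=12, q=1
  k=2: a=6, p=83, q=7

83/7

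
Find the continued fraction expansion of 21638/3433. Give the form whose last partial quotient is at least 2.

[6; 3, 3, 3, 10, 10]

21638 = 6*3433 + 1040
3433 = 3*1040 + 313
1040 = 3*313 + 101
313 = 3*101 + 10
101 = 10*10 + 1
10 = 10*1 + 0  (stop)
So 21638/3433 = [6; 3, 3, 3, 10, 10].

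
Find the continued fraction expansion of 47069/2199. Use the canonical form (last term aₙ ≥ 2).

47069 = 21*2199 + 890
2199 = 2*890 + 419
890 = 2*419 + 52
419 = 8*52 + 3
52 = 17*3 + 1
3 = 3*1 + 0  (stop)
So 47069/2199 = [21; 2, 2, 8, 17, 3].

[21; 2, 2, 8, 17, 3]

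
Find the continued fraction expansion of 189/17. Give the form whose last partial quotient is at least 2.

[11; 8, 2]

189 = 11·17 + 2
17 = 8·2 + 1
2 = 2·1 + 0  (stop)
So 189/17 = [11; 8, 2].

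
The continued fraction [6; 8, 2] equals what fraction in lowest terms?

Using pₖ = aₖpₖ₋₁ + pₖ₋₂ and qₖ = aₖqₖ₋₁ + qₖ₋₂:
  k=0: a=6, p=6, q=1
  k=1: a=8, p=49, q=8
  k=2: a=2, p=104, q=17

104/17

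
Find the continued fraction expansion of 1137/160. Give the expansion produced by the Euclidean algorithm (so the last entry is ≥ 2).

[7; 9, 2, 2, 3]

1137 = 7·160 + 17
160 = 9·17 + 7
17 = 2·7 + 3
7 = 2·3 + 1
3 = 3·1 + 0  (stop)
So 1137/160 = [7; 9, 2, 2, 3].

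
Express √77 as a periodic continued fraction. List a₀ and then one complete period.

a₀ = ⌊√77⌋ = 8.
With m₀=0, d₀=1 and mₖ₊₁ = dₖaₖ − mₖ, dₖ₊₁ = (n − mₖ₊₁²)/dₖ, aₖ₊₁ = ⌊(a₀+mₖ₊₁)/dₖ₊₁⌋:
  k=1: m=8, d=13, a=1
  k=2: m=5, d=4, a=3
  k=3: m=7, d=7, a=2
  k=4: m=7, d=4, a=3
  k=5: m=5, d=13, a=1
  k=6: m=8, d=1, a=16
d=1 and a=2a₀=16 at k=6, so the next step gives (m, d) = (8, 13) again — its k=1 value — and the period has length 6.

[8; 1, 3, 2, 3, 1, 16]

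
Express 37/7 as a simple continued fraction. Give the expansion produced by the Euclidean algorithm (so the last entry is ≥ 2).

[5; 3, 2]

37 = 5*7 + 2
7 = 3*2 + 1
2 = 2*1 + 0  (stop)
So 37/7 = [5; 3, 2].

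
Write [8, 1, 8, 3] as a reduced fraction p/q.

249/28

Using pₖ = aₖpₖ₋₁ + pₖ₋₂ and qₖ = aₖqₖ₋₁ + qₖ₋₂:
  k=0: a=8, p=8, q=1
  k=1: a=1, p=9, q=1
  k=2: a=8, p=80, q=9
  k=3: a=3, p=249, q=28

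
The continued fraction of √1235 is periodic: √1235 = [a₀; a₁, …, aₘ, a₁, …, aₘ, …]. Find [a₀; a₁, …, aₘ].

[35; 7, 70]

a₀ = ⌊√1235⌋ = 35.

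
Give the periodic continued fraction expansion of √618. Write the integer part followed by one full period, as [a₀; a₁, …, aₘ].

a₀ = ⌊√618⌋ = 24.

[24; 1, 6, 8, 6, 1, 48]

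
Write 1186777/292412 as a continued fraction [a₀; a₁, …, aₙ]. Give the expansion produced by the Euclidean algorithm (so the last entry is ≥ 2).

1186777 = 4·292412 + 17129
292412 = 17·17129 + 1219
17129 = 14·1219 + 63
1219 = 19·63 + 22
63 = 2·22 + 19
22 = 1·19 + 3
19 = 6·3 + 1
3 = 3·1 + 0  (stop)
So 1186777/292412 = [4; 17, 14, 19, 2, 1, 6, 3].

[4; 17, 14, 19, 2, 1, 6, 3]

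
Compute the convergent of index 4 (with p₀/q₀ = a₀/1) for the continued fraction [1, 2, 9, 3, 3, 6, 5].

Using pₖ = aₖpₖ₋₁ + pₖ₋₂, qₖ = aₖqₖ₋₁ + qₖ₋₂ (with p₋₁=1, p₋₂=0, q₋₁=0, q₋₂=1):
  k=0: a=1, p=1, q=1
  k=1: a=2, p=3, q=2
  k=2: a=9, p=28, q=19
  k=3: a=3, p=87, q=59
  k=4: a=3, p=289, q=196

289/196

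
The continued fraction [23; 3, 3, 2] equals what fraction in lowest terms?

536/23

Fold from the inside: start with 2/1.
  3 + 1/2 = 7/2
  3 + 2/7 = 23/7
  23 + 7/23 = 536/23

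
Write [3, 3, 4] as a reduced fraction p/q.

43/13

Using pₖ = aₖpₖ₋₁ + pₖ₋₂ and qₖ = aₖqₖ₋₁ + qₖ₋₂:
  k=0: a=3, p=3, q=1
  k=1: a=3, p=10, q=3
  k=2: a=4, p=43, q=13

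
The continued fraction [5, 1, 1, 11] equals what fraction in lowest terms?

127/23

Fold from the inside: start with 11/1.
  1 + 1/11 = 12/11
  1 + 11/12 = 23/12
  5 + 12/23 = 127/23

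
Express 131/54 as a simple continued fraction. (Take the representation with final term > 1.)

[2; 2, 2, 1, 7]

131 = 2*54 + 23
54 = 2*23 + 8
23 = 2*8 + 7
8 = 1*7 + 1
7 = 7*1 + 0  (stop)
So 131/54 = [2; 2, 2, 1, 7].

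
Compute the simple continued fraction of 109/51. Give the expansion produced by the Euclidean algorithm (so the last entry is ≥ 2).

109 = 2*51 + 7
51 = 7*7 + 2
7 = 3*2 + 1
2 = 2*1 + 0  (stop)
So 109/51 = [2; 7, 3, 2].

[2; 7, 3, 2]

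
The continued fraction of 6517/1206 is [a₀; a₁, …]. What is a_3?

10

6517 = 5·1206 + 487   →  a_0 = 5
1206 = 2·487 + 232   →  a_1 = 2
487 = 2·232 + 23   →  a_2 = 2
232 = 10·23 + 2   →  a_3 = 10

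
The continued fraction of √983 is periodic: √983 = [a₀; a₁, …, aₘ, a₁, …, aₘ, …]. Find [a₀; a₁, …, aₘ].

a₀ = ⌊√983⌋ = 31.
With m₀=0, d₀=1 and mₖ₊₁ = dₖaₖ − mₖ, dₖ₊₁ = (n − mₖ₊₁²)/dₖ, aₖ₊₁ = ⌊(a₀+mₖ₊₁)/dₖ₊₁⌋:
  k=1: m=31, d=22, a=2
  k=2: m=13, d=37, a=1
  k=3: m=24, d=11, a=5
  k=4: m=31, d=2, a=31
  k=5: m=31, d=11, a=5
  k=6: m=24, d=37, a=1
  k=7: m=13, d=22, a=2
  k=8: m=31, d=1, a=62
d=1 and a=2a₀=62 at k=8, so the next step gives (m, d) = (31, 22) again — its k=1 value — and the period has length 8.

[31; 2, 1, 5, 31, 5, 1, 2, 62]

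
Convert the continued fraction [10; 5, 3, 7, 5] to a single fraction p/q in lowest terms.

Fold from the inside: start with 5/1.
  7 + 1/5 = 36/5
  3 + 5/36 = 113/36
  5 + 36/113 = 601/113
  10 + 113/601 = 6123/601

6123/601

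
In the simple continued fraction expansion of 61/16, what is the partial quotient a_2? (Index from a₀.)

4

61 = 3·16 + 13   →  a_0 = 3
16 = 1·13 + 3   →  a_1 = 1
13 = 4·3 + 1   →  a_2 = 4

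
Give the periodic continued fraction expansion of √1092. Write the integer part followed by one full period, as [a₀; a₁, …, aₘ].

[33; 22, 66]

a₀ = ⌊√1092⌋ = 33.
With m₀=0, d₀=1 and mₖ₊₁ = dₖaₖ − mₖ, dₖ₊₁ = (n − mₖ₊₁²)/dₖ, aₖ₊₁ = ⌊(a₀+mₖ₊₁)/dₖ₊₁⌋:
  k=1: m=33, d=3, a=22
  k=2: m=33, d=1, a=66
d=1 and a=2a₀=66 at k=2, so the next step gives (m, d) = (33, 3) again — its k=1 value — and the period has length 2.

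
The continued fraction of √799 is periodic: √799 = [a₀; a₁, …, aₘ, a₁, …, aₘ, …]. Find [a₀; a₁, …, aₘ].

a₀ = ⌊√799⌋ = 28.
With m₀=0, d₀=1 and mₖ₊₁ = dₖaₖ − mₖ, dₖ₊₁ = (n − mₖ₊₁²)/dₖ, aₖ₊₁ = ⌊(a₀+mₖ₊₁)/dₖ₊₁⌋:
  k=1: m=28, d=15, a=3
  k=2: m=17, d=34, a=1
  k=3: m=17, d=15, a=3
  k=4: m=28, d=1, a=56
d=1 and a=2a₀=56 at k=4, so the next step gives (m, d) = (28, 15) again — its k=1 value — and the period has length 4.

[28; 3, 1, 3, 56]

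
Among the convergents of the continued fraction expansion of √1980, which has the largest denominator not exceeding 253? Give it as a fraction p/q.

7876/177

√1980 = [44; 2, 88, …] (period length 2).
Convergents:
  p_0/q_0 = 44/1
  p_1/q_1 = 89/2
  p_2/q_2 = 7876/177
  p_3/q_3 = 15841/356
q_2 = 177 ≤ 253 < 356 = q_3, so the answer is 7876/177.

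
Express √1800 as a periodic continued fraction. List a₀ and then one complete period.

a₀ = ⌊√1800⌋ = 42.
With m₀=0, d₀=1 and mₖ₊₁ = dₖaₖ − mₖ, dₖ₊₁ = (n − mₖ₊₁²)/dₖ, aₖ₊₁ = ⌊(a₀+mₖ₊₁)/dₖ₊₁⌋:
  k=1: m=42, d=36, a=2
  k=2: m=30, d=25, a=2
  k=3: m=20, d=56, a=1
  k=4: m=36, d=9, a=8
  k=5: m=36, d=56, a=1
  k=6: m=20, d=25, a=2
  k=7: m=30, d=36, a=2
  k=8: m=42, d=1, a=84
d=1 and a=2a₀=84 at k=8, so the next step gives (m, d) = (42, 36) again — its k=1 value — and the period has length 8.

[42; 2, 2, 1, 8, 1, 2, 2, 84]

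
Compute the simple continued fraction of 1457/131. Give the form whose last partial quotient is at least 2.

1457 = 11·131 + 16
131 = 8·16 + 3
16 = 5·3 + 1
3 = 3·1 + 0  (stop)
So 1457/131 = [11; 8, 5, 3].

[11; 8, 5, 3]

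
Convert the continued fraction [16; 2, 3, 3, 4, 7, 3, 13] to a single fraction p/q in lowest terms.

Using pₖ = aₖpₖ₋₁ + pₖ₋₂ and qₖ = aₖqₖ₋₁ + qₖ₋₂:
  k=0: a=16, p=16, q=1
  k=1: a=2, p=33, q=2
  k=2: a=3, p=115, q=7
  k=3: a=3, p=378, q=23
  k=4: a=4, p=1627, q=99
  k=5: a=7, p=11767, q=716
  k=6: a=3, p=36928, q=2247
  k=7: a=13, p=491831, q=29927

491831/29927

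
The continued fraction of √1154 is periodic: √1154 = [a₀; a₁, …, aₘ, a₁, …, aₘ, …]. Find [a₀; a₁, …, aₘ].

a₀ = ⌊√1154⌋ = 33.

[33; 1, 32, 1, 66]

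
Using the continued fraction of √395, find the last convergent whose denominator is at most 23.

159/8

√395 = [19; 1, 6, 1, 38, …] (period length 4).
Convergents:
  p_0/q_0 = 19/1
  p_1/q_1 = 20/1
  p_2/q_2 = 139/7
  p_3/q_3 = 159/8
  p_4/q_4 = 6181/311
q_3 = 8 ≤ 23 < 311 = q_4, so the answer is 159/8.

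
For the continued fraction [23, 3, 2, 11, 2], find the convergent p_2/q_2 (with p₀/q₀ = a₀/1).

163/7

Using pₖ = aₖpₖ₋₁ + pₖ₋₂, qₖ = aₖqₖ₋₁ + qₖ₋₂ (with p₋₁=1, p₋₂=0, q₋₁=0, q₋₂=1):
  k=0: a=23, p=23, q=1
  k=1: a=3, p=70, q=3
  k=2: a=2, p=163, q=7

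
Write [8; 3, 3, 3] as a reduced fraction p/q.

274/33

Fold from the inside: start with 3/1.
  3 + 1/3 = 10/3
  3 + 3/10 = 33/10
  8 + 10/33 = 274/33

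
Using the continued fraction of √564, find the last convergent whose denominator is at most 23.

√564 = [23; 1, 2, 1, 46, …] (period length 4).
Convergents:
  p_0/q_0 = 23/1
  p_1/q_1 = 24/1
  p_2/q_2 = 71/3
  p_3/q_3 = 95/4
  p_4/q_4 = 4441/187
q_3 = 4 ≤ 23 < 187 = q_4, so the answer is 95/4.

95/4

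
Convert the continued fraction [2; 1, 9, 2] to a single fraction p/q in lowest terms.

61/21

Fold from the inside: start with 2/1.
  9 + 1/2 = 19/2
  1 + 2/19 = 21/19
  2 + 19/21 = 61/21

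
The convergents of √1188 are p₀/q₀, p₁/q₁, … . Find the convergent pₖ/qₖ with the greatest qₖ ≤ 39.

√1188 = [34; 2, 7, 6, 7, 2, 68, …] (period length 6).
Convergents:
  p_0/q_0 = 34/1
  p_1/q_1 = 69/2
  p_2/q_2 = 517/15
  p_3/q_3 = 3171/92
q_2 = 15 ≤ 39 < 92 = q_3, so the answer is 517/15.

517/15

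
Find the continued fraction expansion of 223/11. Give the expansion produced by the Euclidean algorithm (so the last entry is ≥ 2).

[20; 3, 1, 2]

223 = 20*11 + 3
11 = 3*3 + 2
3 = 1*2 + 1
2 = 2*1 + 0  (stop)
So 223/11 = [20; 3, 1, 2].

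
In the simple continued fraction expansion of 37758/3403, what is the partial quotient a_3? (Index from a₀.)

37758 = 11·3403 + 325   →  a_0 = 11
3403 = 10·325 + 153   →  a_1 = 10
325 = 2·153 + 19   →  a_2 = 2
153 = 8·19 + 1   →  a_3 = 8

8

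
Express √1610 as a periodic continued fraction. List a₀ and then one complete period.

[40; 8, 80]

a₀ = ⌊√1610⌋ = 40.
With m₀=0, d₀=1 and mₖ₊₁ = dₖaₖ − mₖ, dₖ₊₁ = (n − mₖ₊₁²)/dₖ, aₖ₊₁ = ⌊(a₀+mₖ₊₁)/dₖ₊₁⌋:
  k=1: m=40, d=10, a=8
  k=2: m=40, d=1, a=80
d=1 and a=2a₀=80 at k=2, so the next step gives (m, d) = (40, 10) again — its k=1 value — and the period has length 2.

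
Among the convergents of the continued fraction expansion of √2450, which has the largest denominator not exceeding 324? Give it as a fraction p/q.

√2450 = [49; 2, 98, …] (period length 2).
Convergents:
  p_0/q_0 = 49/1
  p_1/q_1 = 99/2
  p_2/q_2 = 9751/197
  p_3/q_3 = 19601/396
q_2 = 197 ≤ 324 < 396 = q_3, so the answer is 9751/197.

9751/197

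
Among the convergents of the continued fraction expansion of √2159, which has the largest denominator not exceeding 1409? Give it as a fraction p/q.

√2159 = [46; 2, 6, 1, 1, 1, 6, 2, 92, …] (period length 8).
Convergents:
  p_0/q_0 = 46/1
  p_1/q_1 = 93/2
  p_2/q_2 = 604/13
  p_3/q_3 = 697/15
  p_4/q_4 = 1301/28
  p_5/q_5 = 1998/43
  p_6/q_6 = 13289/286
  p_7/q_7 = 28576/615
  p_8/q_8 = 2642281/56866
q_7 = 615 ≤ 1409 < 56866 = q_8, so the answer is 28576/615.

28576/615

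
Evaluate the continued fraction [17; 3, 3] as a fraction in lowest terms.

Using pₖ = aₖpₖ₋₁ + pₖ₋₂ and qₖ = aₖqₖ₋₁ + qₖ₋₂:
  k=0: a=17, p=17, q=1
  k=1: a=3, p=52, q=3
  k=2: a=3, p=173, q=10

173/10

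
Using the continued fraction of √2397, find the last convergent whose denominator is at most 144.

2399/49

√2397 = [48; 1, 23, 2, 23, 1, 96, …] (period length 6).
Convergents:
  p_0/q_0 = 48/1
  p_1/q_1 = 49/1
  p_2/q_2 = 1175/24
  p_3/q_3 = 2399/49
  p_4/q_4 = 56352/1151
q_3 = 49 ≤ 144 < 1151 = q_4, so the answer is 2399/49.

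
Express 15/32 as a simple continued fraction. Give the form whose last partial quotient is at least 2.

[0; 2, 7, 2]

15 = 0*32 + 15
32 = 2*15 + 2
15 = 7*2 + 1
2 = 2*1 + 0  (stop)
So 15/32 = [0; 2, 7, 2].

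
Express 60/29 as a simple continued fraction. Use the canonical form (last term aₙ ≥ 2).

60 = 2×29 + 2
29 = 14×2 + 1
2 = 2×1 + 0  (stop)
So 60/29 = [2; 14, 2].

[2; 14, 2]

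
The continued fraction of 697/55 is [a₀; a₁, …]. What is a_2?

697 = 12·55 + 37   →  a_0 = 12
55 = 1·37 + 18   →  a_1 = 1
37 = 2·18 + 1   →  a_2 = 2

2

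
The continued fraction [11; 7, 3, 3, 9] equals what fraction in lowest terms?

Fold from the inside: start with 9/1.
  3 + 1/9 = 28/9
  3 + 9/28 = 93/28
  7 + 28/93 = 679/93
  11 + 93/679 = 7562/679

7562/679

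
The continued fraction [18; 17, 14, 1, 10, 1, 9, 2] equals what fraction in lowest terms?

1149303/63643

Fold from the inside: start with 2/1.
  9 + 1/2 = 19/2
  1 + 2/19 = 21/19
  10 + 19/21 = 229/21
  1 + 21/229 = 250/229
  14 + 229/250 = 3729/250
  17 + 250/3729 = 63643/3729
  18 + 3729/63643 = 1149303/63643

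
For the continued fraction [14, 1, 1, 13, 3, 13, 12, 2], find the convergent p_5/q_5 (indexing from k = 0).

Using pₖ = aₖpₖ₋₁ + pₖ₋₂, qₖ = aₖqₖ₋₁ + qₖ₋₂ (with p₋₁=1, p₋₂=0, q₋₁=0, q₋₂=1):
  k=0: a=14, p=14, q=1
  k=1: a=1, p=15, q=1
  k=2: a=1, p=29, q=2
  k=3: a=13, p=392, q=27
  k=4: a=3, p=1205, q=83
  k=5: a=13, p=16057, q=1106

16057/1106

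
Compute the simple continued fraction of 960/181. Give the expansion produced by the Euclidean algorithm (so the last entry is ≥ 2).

960 = 5·181 + 55
181 = 3·55 + 16
55 = 3·16 + 7
16 = 2·7 + 2
7 = 3·2 + 1
2 = 2·1 + 0  (stop)
So 960/181 = [5; 3, 3, 2, 3, 2].

[5; 3, 3, 2, 3, 2]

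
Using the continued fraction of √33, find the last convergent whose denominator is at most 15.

23/4

√33 = [5; 1, 2, 1, 10, …] (period length 4).
Convergents:
  p_0/q_0 = 5/1
  p_1/q_1 = 6/1
  p_2/q_2 = 17/3
  p_3/q_3 = 23/4
  p_4/q_4 = 247/43
q_3 = 4 ≤ 15 < 43 = q_4, so the answer is 23/4.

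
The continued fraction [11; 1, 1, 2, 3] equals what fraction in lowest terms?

Using pₖ = aₖpₖ₋₁ + pₖ₋₂ and qₖ = aₖqₖ₋₁ + qₖ₋₂:
  k=0: a=11, p=11, q=1
  k=1: a=1, p=12, q=1
  k=2: a=1, p=23, q=2
  k=3: a=2, p=58, q=5
  k=4: a=3, p=197, q=17

197/17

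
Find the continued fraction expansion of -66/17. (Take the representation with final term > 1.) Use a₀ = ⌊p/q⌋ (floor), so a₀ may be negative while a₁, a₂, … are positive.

[-4; 8, 2]

-66 = -4*17 + 2
17 = 8*2 + 1
2 = 2*1 + 0  (stop)
So -66/17 = [-4; 8, 2].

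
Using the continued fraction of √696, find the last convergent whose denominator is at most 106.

1451/55

√696 = [26; 2, 1, 1, 1, 1, 1, 2, 52, …] (period length 8).
Convergents:
  p_0/q_0 = 26/1
  p_1/q_1 = 53/2
  p_2/q_2 = 79/3
  p_3/q_3 = 132/5
  p_4/q_4 = 211/8
  p_5/q_5 = 343/13
  p_6/q_6 = 554/21
  p_7/q_7 = 1451/55
  p_8/q_8 = 76006/2881
q_7 = 55 ≤ 106 < 2881 = q_8, so the answer is 1451/55.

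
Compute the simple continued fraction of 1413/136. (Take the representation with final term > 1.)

[10; 2, 1, 1, 3, 3, 2]

1413 = 10*136 + 53
136 = 2*53 + 30
53 = 1*30 + 23
30 = 1*23 + 7
23 = 3*7 + 2
7 = 3*2 + 1
2 = 2*1 + 0  (stop)
So 1413/136 = [10; 2, 1, 1, 3, 3, 2].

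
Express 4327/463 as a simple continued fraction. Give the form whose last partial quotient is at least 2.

[9; 2, 1, 8, 2, 2, 3]

4327 = 9×463 + 160
463 = 2×160 + 143
160 = 1×143 + 17
143 = 8×17 + 7
17 = 2×7 + 3
7 = 2×3 + 1
3 = 3×1 + 0  (stop)
So 4327/463 = [9; 2, 1, 8, 2, 2, 3].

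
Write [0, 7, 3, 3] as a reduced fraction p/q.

Using pₖ = aₖpₖ₋₁ + pₖ₋₂ and qₖ = aₖqₖ₋₁ + qₖ₋₂:
  k=0: a=0, p=0, q=1
  k=1: a=7, p=1, q=7
  k=2: a=3, p=3, q=22
  k=3: a=3, p=10, q=73

10/73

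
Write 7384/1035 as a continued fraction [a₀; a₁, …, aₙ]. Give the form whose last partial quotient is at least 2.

[7; 7, 2, 4, 7, 2]

7384 = 7×1035 + 139
1035 = 7×139 + 62
139 = 2×62 + 15
62 = 4×15 + 2
15 = 7×2 + 1
2 = 2×1 + 0  (stop)
So 7384/1035 = [7; 7, 2, 4, 7, 2].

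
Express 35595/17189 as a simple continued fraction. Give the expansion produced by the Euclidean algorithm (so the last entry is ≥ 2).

35595 = 2*17189 + 1217
17189 = 14*1217 + 151
1217 = 8*151 + 9
151 = 16*9 + 7
9 = 1*7 + 2
7 = 3*2 + 1
2 = 2*1 + 0  (stop)
So 35595/17189 = [2; 14, 8, 16, 1, 3, 2].

[2; 14, 8, 16, 1, 3, 2]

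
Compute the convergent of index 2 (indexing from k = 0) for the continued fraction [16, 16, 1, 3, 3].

Using pₖ = aₖpₖ₋₁ + pₖ₋₂, qₖ = aₖqₖ₋₁ + qₖ₋₂ (with p₋₁=1, p₋₂=0, q₋₁=0, q₋₂=1):
  k=0: a=16, p=16, q=1
  k=1: a=16, p=257, q=16
  k=2: a=1, p=273, q=17

273/17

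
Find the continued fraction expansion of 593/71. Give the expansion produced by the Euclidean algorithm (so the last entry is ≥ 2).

[8; 2, 1, 5, 4]

593 = 8*71 + 25
71 = 2*25 + 21
25 = 1*21 + 4
21 = 5*4 + 1
4 = 4*1 + 0  (stop)
So 593/71 = [8; 2, 1, 5, 4].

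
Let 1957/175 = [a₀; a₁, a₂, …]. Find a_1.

5

1957 = 11·175 + 32   →  a_0 = 11
175 = 5·32 + 15   →  a_1 = 5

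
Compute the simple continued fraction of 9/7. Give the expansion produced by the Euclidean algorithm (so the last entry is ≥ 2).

9 = 1×7 + 2
7 = 3×2 + 1
2 = 2×1 + 0  (stop)
So 9/7 = [1; 3, 2].

[1; 3, 2]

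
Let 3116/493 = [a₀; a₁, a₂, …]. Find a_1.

3116 = 6·493 + 158   →  a_0 = 6
493 = 3·158 + 19   →  a_1 = 3

3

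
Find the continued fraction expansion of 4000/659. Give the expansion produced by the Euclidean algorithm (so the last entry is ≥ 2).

4000 = 6·659 + 46
659 = 14·46 + 15
46 = 3·15 + 1
15 = 15·1 + 0  (stop)
So 4000/659 = [6; 14, 3, 15].

[6; 14, 3, 15]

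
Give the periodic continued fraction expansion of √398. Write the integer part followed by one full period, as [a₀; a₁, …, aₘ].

[19; 1, 18, 1, 38]

a₀ = ⌊√398⌋ = 19.
With m₀=0, d₀=1 and mₖ₊₁ = dₖaₖ − mₖ, dₖ₊₁ = (n − mₖ₊₁²)/dₖ, aₖ₊₁ = ⌊(a₀+mₖ₊₁)/dₖ₊₁⌋:
  k=1: m=19, d=37, a=1
  k=2: m=18, d=2, a=18
  k=3: m=18, d=37, a=1
  k=4: m=19, d=1, a=38
d=1 and a=2a₀=38 at k=4, so the next step gives (m, d) = (19, 37) again — its k=1 value — and the period has length 4.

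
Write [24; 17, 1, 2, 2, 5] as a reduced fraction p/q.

16190/673

Using pₖ = aₖpₖ₋₁ + pₖ₋₂ and qₖ = aₖqₖ₋₁ + qₖ₋₂:
  k=0: a=24, p=24, q=1
  k=1: a=17, p=409, q=17
  k=2: a=1, p=433, q=18
  k=3: a=2, p=1275, q=53
  k=4: a=2, p=2983, q=124
  k=5: a=5, p=16190, q=673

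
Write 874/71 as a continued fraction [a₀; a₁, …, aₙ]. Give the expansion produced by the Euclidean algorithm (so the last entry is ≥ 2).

874 = 12*71 + 22
71 = 3*22 + 5
22 = 4*5 + 2
5 = 2*2 + 1
2 = 2*1 + 0  (stop)
So 874/71 = [12; 3, 4, 2, 2].

[12; 3, 4, 2, 2]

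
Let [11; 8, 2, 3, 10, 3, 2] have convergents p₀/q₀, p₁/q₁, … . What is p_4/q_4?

6749/607

Using pₖ = aₖpₖ₋₁ + pₖ₋₂, qₖ = aₖqₖ₋₁ + qₖ₋₂ (with p₋₁=1, p₋₂=0, q₋₁=0, q₋₂=1):
  k=0: a=11, p=11, q=1
  k=1: a=8, p=89, q=8
  k=2: a=2, p=189, q=17
  k=3: a=3, p=656, q=59
  k=4: a=10, p=6749, q=607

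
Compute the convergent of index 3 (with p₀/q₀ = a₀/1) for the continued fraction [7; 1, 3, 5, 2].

163/21

Using pₖ = aₖpₖ₋₁ + pₖ₋₂, qₖ = aₖqₖ₋₁ + qₖ₋₂ (with p₋₁=1, p₋₂=0, q₋₁=0, q₋₂=1):
  k=0: a=7, p=7, q=1
  k=1: a=1, p=8, q=1
  k=2: a=3, p=31, q=4
  k=3: a=5, p=163, q=21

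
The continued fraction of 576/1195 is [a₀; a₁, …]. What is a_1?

2

576 = 0·1195 + 576   →  a_0 = 0
1195 = 2·576 + 43   →  a_1 = 2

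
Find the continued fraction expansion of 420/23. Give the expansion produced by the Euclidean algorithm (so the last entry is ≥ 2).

[18; 3, 1, 5]

420 = 18*23 + 6
23 = 3*6 + 5
6 = 1*5 + 1
5 = 5*1 + 0  (stop)
So 420/23 = [18; 3, 1, 5].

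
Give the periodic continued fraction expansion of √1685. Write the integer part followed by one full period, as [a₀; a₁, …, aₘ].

a₀ = ⌊√1685⌋ = 41.

[41; 20, 1, 1, 20, 82]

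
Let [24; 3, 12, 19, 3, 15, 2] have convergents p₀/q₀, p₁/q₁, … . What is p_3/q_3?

17173/706

Using pₖ = aₖpₖ₋₁ + pₖ₋₂, qₖ = aₖqₖ₋₁ + qₖ₋₂ (with p₋₁=1, p₋₂=0, q₋₁=0, q₋₂=1):
  k=0: a=24, p=24, q=1
  k=1: a=3, p=73, q=3
  k=2: a=12, p=900, q=37
  k=3: a=19, p=17173, q=706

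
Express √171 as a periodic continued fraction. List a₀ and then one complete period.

[13; 13, 26]

a₀ = ⌊√171⌋ = 13.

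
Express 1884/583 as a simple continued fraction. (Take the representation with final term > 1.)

1884 = 3×583 + 135
583 = 4×135 + 43
135 = 3×43 + 6
43 = 7×6 + 1
6 = 6×1 + 0  (stop)
So 1884/583 = [3; 4, 3, 7, 6].

[3; 4, 3, 7, 6]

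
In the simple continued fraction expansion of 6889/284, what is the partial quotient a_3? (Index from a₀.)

6889 = 24·284 + 73   →  a_0 = 24
284 = 3·73 + 65   →  a_1 = 3
73 = 1·65 + 8   →  a_2 = 1
65 = 8·8 + 1   →  a_3 = 8

8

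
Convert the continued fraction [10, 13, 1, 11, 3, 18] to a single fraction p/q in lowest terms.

Fold from the inside: start with 18/1.
  3 + 1/18 = 55/18
  11 + 18/55 = 623/55
  1 + 55/623 = 678/623
  13 + 623/678 = 9437/678
  10 + 678/9437 = 95048/9437

95048/9437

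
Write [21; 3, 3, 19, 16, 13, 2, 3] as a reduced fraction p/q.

6231743/292563

Using pₖ = aₖpₖ₋₁ + pₖ₋₂ and qₖ = aₖqₖ₋₁ + qₖ₋₂:
  k=0: a=21, p=21, q=1
  k=1: a=3, p=64, q=3
  k=2: a=3, p=213, q=10
  k=3: a=19, p=4111, q=193
  k=4: a=16, p=65989, q=3098
  k=5: a=13, p=861968, q=40467
  k=6: a=2, p=1789925, q=84032
  k=7: a=3, p=6231743, q=292563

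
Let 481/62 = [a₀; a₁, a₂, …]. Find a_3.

7

481 = 7·62 + 47   →  a_0 = 7
62 = 1·47 + 15   →  a_1 = 1
47 = 3·15 + 2   →  a_2 = 3
15 = 7·2 + 1   →  a_3 = 7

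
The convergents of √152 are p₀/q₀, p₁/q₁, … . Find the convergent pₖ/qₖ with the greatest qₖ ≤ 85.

√152 = [12; 3, 24, …] (period length 2).
Convergents:
  p_0/q_0 = 12/1
  p_1/q_1 = 37/3
  p_2/q_2 = 900/73
  p_3/q_3 = 2737/222
q_2 = 73 ≤ 85 < 222 = q_3, so the answer is 900/73.

900/73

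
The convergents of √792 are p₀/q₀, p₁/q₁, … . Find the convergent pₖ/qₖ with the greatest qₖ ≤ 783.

11060/393

√792 = [28; 7, 56, …] (period length 2).
Convergents:
  p_0/q_0 = 28/1
  p_1/q_1 = 197/7
  p_2/q_2 = 11060/393
  p_3/q_3 = 77617/2758
q_2 = 393 ≤ 783 < 2758 = q_3, so the answer is 11060/393.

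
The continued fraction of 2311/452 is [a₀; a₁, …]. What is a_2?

2311 = 5·452 + 51   →  a_0 = 5
452 = 8·51 + 44   →  a_1 = 8
51 = 1·44 + 7   →  a_2 = 1

1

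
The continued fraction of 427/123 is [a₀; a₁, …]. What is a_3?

427 = 3·123 + 58   →  a_0 = 3
123 = 2·58 + 7   →  a_1 = 2
58 = 8·7 + 2   →  a_2 = 8
7 = 3·2 + 1   →  a_3 = 3

3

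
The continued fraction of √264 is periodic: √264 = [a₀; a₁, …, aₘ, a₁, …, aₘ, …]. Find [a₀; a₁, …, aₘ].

a₀ = ⌊√264⌋ = 16.
With m₀=0, d₀=1 and mₖ₊₁ = dₖaₖ − mₖ, dₖ₊₁ = (n − mₖ₊₁²)/dₖ, aₖ₊₁ = ⌊(a₀+mₖ₊₁)/dₖ₊₁⌋:
  k=1: m=16, d=8, a=4
  k=2: m=16, d=1, a=32
d=1 and a=2a₀=32 at k=2, so the next step gives (m, d) = (16, 8) again — its k=1 value — and the period has length 2.

[16; 4, 32]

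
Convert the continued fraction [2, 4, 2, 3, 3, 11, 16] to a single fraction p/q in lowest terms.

Using pₖ = aₖpₖ₋₁ + pₖ₋₂ and qₖ = aₖqₖ₋₁ + qₖ₋₂:
  k=0: a=2, p=2, q=1
  k=1: a=4, p=9, q=4
  k=2: a=2, p=20, q=9
  k=3: a=3, p=69, q=31
  k=4: a=3, p=227, q=102
  k=5: a=11, p=2566, q=1153
  k=6: a=16, p=41283, q=18550

41283/18550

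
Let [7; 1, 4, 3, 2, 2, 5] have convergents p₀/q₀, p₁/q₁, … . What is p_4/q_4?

289/37

Using pₖ = aₖpₖ₋₁ + pₖ₋₂, qₖ = aₖqₖ₋₁ + qₖ₋₂ (with p₋₁=1, p₋₂=0, q₋₁=0, q₋₂=1):
  k=0: a=7, p=7, q=1
  k=1: a=1, p=8, q=1
  k=2: a=4, p=39, q=5
  k=3: a=3, p=125, q=16
  k=4: a=2, p=289, q=37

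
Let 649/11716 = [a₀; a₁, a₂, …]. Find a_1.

18

649 = 0·11716 + 649   →  a_0 = 0
11716 = 18·649 + 34   →  a_1 = 18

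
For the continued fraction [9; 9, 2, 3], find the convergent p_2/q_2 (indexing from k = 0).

173/19

Using pₖ = aₖpₖ₋₁ + pₖ₋₂, qₖ = aₖqₖ₋₁ + qₖ₋₂ (with p₋₁=1, p₋₂=0, q₋₁=0, q₋₂=1):
  k=0: a=9, p=9, q=1
  k=1: a=9, p=82, q=9
  k=2: a=2, p=173, q=19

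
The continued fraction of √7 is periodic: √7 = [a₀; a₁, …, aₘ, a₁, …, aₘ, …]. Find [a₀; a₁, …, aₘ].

[2; 1, 1, 1, 4]

a₀ = ⌊√7⌋ = 2.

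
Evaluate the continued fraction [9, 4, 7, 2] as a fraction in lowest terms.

573/62

Using pₖ = aₖpₖ₋₁ + pₖ₋₂ and qₖ = aₖqₖ₋₁ + qₖ₋₂:
  k=0: a=9, p=9, q=1
  k=1: a=4, p=37, q=4
  k=2: a=7, p=268, q=29
  k=3: a=2, p=573, q=62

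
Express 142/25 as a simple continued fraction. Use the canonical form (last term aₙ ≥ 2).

142 = 5·25 + 17
25 = 1·17 + 8
17 = 2·8 + 1
8 = 8·1 + 0  (stop)
So 142/25 = [5; 1, 2, 8].

[5; 1, 2, 8]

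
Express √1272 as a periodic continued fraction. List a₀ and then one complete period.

[35; 1, 1, 1, 70]

a₀ = ⌊√1272⌋ = 35.
With m₀=0, d₀=1 and mₖ₊₁ = dₖaₖ − mₖ, dₖ₊₁ = (n − mₖ₊₁²)/dₖ, aₖ₊₁ = ⌊(a₀+mₖ₊₁)/dₖ₊₁⌋:
  k=1: m=35, d=47, a=1
  k=2: m=12, d=24, a=1
  k=3: m=12, d=47, a=1
  k=4: m=35, d=1, a=70
d=1 and a=2a₀=70 at k=4, so the next step gives (m, d) = (35, 47) again — its k=1 value — and the period has length 4.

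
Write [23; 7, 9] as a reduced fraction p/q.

1481/64

Using pₖ = aₖpₖ₋₁ + pₖ₋₂ and qₖ = aₖqₖ₋₁ + qₖ₋₂:
  k=0: a=23, p=23, q=1
  k=1: a=7, p=162, q=7
  k=2: a=9, p=1481, q=64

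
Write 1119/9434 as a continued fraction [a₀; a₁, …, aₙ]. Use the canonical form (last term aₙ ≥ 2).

[0; 8, 2, 3, 9, 8, 2]

1119 = 0*9434 + 1119
9434 = 8*1119 + 482
1119 = 2*482 + 155
482 = 3*155 + 17
155 = 9*17 + 2
17 = 8*2 + 1
2 = 2*1 + 0  (stop)
So 1119/9434 = [0; 8, 2, 3, 9, 8, 2].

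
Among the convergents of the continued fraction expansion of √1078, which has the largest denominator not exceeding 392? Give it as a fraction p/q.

12772/389

√1078 = [32; 1, 4, 1, 64, …] (period length 4).
Convergents:
  p_0/q_0 = 32/1
  p_1/q_1 = 33/1
  p_2/q_2 = 164/5
  p_3/q_3 = 197/6
  p_4/q_4 = 12772/389
  p_5/q_5 = 12969/395
q_4 = 389 ≤ 392 < 395 = q_5, so the answer is 12772/389.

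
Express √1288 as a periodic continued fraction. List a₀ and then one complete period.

[35; 1, 7, 1, 70]

a₀ = ⌊√1288⌋ = 35.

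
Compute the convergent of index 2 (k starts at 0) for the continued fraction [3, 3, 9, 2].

93/28

Using pₖ = aₖpₖ₋₁ + pₖ₋₂, qₖ = aₖqₖ₋₁ + qₖ₋₂ (with p₋₁=1, p₋₂=0, q₋₁=0, q₋₂=1):
  k=0: a=3, p=3, q=1
  k=1: a=3, p=10, q=3
  k=2: a=9, p=93, q=28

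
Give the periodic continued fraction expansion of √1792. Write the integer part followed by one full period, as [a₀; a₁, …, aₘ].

[42; 3, 84]

a₀ = ⌊√1792⌋ = 42.
With m₀=0, d₀=1 and mₖ₊₁ = dₖaₖ − mₖ, dₖ₊₁ = (n − mₖ₊₁²)/dₖ, aₖ₊₁ = ⌊(a₀+mₖ₊₁)/dₖ₊₁⌋:
  k=1: m=42, d=28, a=3
  k=2: m=42, d=1, a=84
d=1 and a=2a₀=84 at k=2, so the next step gives (m, d) = (42, 28) again — its k=1 value — and the period has length 2.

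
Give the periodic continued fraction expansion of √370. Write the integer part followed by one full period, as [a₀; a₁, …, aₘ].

a₀ = ⌊√370⌋ = 19.

[19; 4, 4, 38]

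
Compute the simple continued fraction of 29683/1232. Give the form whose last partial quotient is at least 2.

[24; 10, 1, 2, 2, 16]

29683 = 24×1232 + 115
1232 = 10×115 + 82
115 = 1×82 + 33
82 = 2×33 + 16
33 = 2×16 + 1
16 = 16×1 + 0  (stop)
So 29683/1232 = [24; 10, 1, 2, 2, 16].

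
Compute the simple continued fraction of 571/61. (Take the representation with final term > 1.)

[9; 2, 1, 3, 2, 2]

571 = 9·61 + 22
61 = 2·22 + 17
22 = 1·17 + 5
17 = 3·5 + 2
5 = 2·2 + 1
2 = 2·1 + 0  (stop)
So 571/61 = [9; 2, 1, 3, 2, 2].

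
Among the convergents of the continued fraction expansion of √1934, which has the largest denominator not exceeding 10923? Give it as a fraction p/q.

√1934 = [43; 1, 42, 1, 86, …] (period length 4).
Convergents:
  p_0/q_0 = 43/1
  p_1/q_1 = 44/1
  p_2/q_2 = 1891/43
  p_3/q_3 = 1935/44
  p_4/q_4 = 168301/3827
  p_5/q_5 = 170236/3871
  p_6/q_6 = 7318213/166409
q_5 = 3871 ≤ 10923 < 166409 = q_6, so the answer is 170236/3871.

170236/3871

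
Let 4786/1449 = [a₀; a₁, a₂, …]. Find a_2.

3

4786 = 3·1449 + 439   →  a_0 = 3
1449 = 3·439 + 132   →  a_1 = 3
439 = 3·132 + 43   →  a_2 = 3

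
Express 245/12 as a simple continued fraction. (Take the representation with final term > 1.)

[20; 2, 2, 2]

245 = 20·12 + 5
12 = 2·5 + 2
5 = 2·2 + 1
2 = 2·1 + 0  (stop)
So 245/12 = [20; 2, 2, 2].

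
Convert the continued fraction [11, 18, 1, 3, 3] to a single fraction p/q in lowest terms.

Using pₖ = aₖpₖ₋₁ + pₖ₋₂ and qₖ = aₖqₖ₋₁ + qₖ₋₂:
  k=0: a=11, p=11, q=1
  k=1: a=18, p=199, q=18
  k=2: a=1, p=210, q=19
  k=3: a=3, p=829, q=75
  k=4: a=3, p=2697, q=244

2697/244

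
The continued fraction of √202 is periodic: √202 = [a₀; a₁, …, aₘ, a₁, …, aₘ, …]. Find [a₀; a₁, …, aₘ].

a₀ = ⌊√202⌋ = 14.
With m₀=0, d₀=1 and mₖ₊₁ = dₖaₖ − mₖ, dₖ₊₁ = (n − mₖ₊₁²)/dₖ, aₖ₊₁ = ⌊(a₀+mₖ₊₁)/dₖ₊₁⌋:
  k=1: m=14, d=6, a=4
  k=2: m=10, d=17, a=1
  k=3: m=7, d=9, a=2
  k=4: m=11, d=9, a=2
  k=5: m=7, d=17, a=1
  k=6: m=10, d=6, a=4
  k=7: m=14, d=1, a=28
d=1 and a=2a₀=28 at k=7, so the next step gives (m, d) = (14, 6) again — its k=1 value — and the period has length 7.

[14; 4, 1, 2, 2, 1, 4, 28]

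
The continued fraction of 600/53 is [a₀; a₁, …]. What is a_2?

600 = 11·53 + 17   →  a_0 = 11
53 = 3·17 + 2   →  a_1 = 3
17 = 8·2 + 1   →  a_2 = 8

8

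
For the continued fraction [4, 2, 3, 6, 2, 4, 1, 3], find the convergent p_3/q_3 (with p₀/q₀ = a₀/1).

195/44

Using pₖ = aₖpₖ₋₁ + pₖ₋₂, qₖ = aₖqₖ₋₁ + qₖ₋₂ (with p₋₁=1, p₋₂=0, q₋₁=0, q₋₂=1):
  k=0: a=4, p=4, q=1
  k=1: a=2, p=9, q=2
  k=2: a=3, p=31, q=7
  k=3: a=6, p=195, q=44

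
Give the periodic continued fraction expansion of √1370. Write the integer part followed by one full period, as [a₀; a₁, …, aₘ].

a₀ = ⌊√1370⌋ = 37.
With m₀=0, d₀=1 and mₖ₊₁ = dₖaₖ − mₖ, dₖ₊₁ = (n − mₖ₊₁²)/dₖ, aₖ₊₁ = ⌊(a₀+mₖ₊₁)/dₖ₊₁⌋:
  k=1: m=37, d=1, a=74
d=1 and a=2a₀=74 at k=1, so the next step gives (m, d) = (37, 1) again — its k=1 value — and the period has length 1.

[37; 74]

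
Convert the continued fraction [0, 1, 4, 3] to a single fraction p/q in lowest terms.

13/16

Fold from the inside: start with 3/1.
  4 + 1/3 = 13/3
  1 + 3/13 = 16/13
  0 + 13/16 = 13/16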